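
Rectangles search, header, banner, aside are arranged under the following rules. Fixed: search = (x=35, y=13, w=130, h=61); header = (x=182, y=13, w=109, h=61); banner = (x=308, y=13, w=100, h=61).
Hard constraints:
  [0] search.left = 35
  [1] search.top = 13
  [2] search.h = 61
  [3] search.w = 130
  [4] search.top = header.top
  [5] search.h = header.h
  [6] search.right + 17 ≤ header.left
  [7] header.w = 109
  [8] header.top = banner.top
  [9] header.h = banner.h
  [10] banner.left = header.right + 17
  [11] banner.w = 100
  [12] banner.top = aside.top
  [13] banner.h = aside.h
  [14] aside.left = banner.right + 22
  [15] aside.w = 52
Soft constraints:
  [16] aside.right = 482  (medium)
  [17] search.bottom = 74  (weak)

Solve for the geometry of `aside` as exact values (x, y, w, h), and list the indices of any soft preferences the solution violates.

aside = (x=430, y=13, w=52, h=61)
violated soft preferences: none

1. aside.y = 13  [banner.top = aside.top]
2. aside.h = 61  [banner.h = aside.h]
3. aside.x = 430  [aside.left = banner.right + 22]
4. aside.w = 52  [aside.w = 52]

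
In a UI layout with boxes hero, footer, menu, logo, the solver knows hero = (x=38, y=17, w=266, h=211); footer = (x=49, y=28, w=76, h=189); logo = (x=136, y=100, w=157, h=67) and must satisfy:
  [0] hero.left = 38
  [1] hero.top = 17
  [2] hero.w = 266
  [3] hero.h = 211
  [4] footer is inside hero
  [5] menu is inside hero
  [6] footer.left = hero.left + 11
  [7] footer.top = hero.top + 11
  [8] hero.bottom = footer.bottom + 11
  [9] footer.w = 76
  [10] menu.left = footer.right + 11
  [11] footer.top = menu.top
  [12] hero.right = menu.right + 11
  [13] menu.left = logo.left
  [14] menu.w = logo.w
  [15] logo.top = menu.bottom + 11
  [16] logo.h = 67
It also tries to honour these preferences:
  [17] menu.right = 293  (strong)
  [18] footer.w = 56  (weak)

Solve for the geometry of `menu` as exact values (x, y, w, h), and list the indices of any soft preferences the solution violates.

1. menu.x = 136  [menu.left = footer.right + 11]
2. menu.y = 28  [footer.top = menu.top]
3. menu.w = 157  [hero.right = menu.right + 11]
4. menu.h = 61  [logo.top = menu.bottom + 11]

menu = (x=136, y=28, w=157, h=61)
violated soft preferences: 18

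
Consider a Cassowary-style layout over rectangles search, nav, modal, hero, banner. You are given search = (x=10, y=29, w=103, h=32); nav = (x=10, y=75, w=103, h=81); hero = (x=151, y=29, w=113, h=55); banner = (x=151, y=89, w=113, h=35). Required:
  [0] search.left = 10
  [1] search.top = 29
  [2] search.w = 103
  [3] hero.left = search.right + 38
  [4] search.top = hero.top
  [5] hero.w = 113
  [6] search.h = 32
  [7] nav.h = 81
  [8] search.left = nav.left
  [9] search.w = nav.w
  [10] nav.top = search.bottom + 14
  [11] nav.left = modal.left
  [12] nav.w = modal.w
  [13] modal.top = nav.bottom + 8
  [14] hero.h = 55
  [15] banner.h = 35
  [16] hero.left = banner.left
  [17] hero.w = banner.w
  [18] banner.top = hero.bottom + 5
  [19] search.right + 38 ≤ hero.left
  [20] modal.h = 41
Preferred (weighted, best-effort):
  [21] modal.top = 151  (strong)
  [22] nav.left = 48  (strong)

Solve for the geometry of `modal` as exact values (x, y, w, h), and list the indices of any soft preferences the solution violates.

1. modal.x = 10  [nav.left = modal.left]
2. modal.w = 103  [nav.w = modal.w]
3. modal.y = 164  [modal.top = nav.bottom + 8]
4. modal.h = 41  [modal.h = 41]

modal = (x=10, y=164, w=103, h=41)
violated soft preferences: 21, 22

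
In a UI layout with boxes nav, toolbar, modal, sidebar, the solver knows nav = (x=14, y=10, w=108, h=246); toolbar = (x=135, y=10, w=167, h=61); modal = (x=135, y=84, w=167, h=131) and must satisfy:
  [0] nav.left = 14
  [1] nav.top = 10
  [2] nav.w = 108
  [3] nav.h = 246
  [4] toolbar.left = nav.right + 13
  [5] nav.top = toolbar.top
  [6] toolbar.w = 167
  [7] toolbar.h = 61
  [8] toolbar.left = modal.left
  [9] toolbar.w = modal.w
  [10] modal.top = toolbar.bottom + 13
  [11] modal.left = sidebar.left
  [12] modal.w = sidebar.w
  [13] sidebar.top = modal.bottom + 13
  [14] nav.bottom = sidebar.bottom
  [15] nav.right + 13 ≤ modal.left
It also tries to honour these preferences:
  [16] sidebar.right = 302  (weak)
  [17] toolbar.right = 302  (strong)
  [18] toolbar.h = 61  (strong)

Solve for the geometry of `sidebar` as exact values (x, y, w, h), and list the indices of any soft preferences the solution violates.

sidebar = (x=135, y=228, w=167, h=28)
violated soft preferences: none

1. sidebar.x = 135  [modal.left = sidebar.left]
2. sidebar.w = 167  [modal.w = sidebar.w]
3. sidebar.y = 228  [sidebar.top = modal.bottom + 13]
4. sidebar.h = 28  [nav.bottom = sidebar.bottom]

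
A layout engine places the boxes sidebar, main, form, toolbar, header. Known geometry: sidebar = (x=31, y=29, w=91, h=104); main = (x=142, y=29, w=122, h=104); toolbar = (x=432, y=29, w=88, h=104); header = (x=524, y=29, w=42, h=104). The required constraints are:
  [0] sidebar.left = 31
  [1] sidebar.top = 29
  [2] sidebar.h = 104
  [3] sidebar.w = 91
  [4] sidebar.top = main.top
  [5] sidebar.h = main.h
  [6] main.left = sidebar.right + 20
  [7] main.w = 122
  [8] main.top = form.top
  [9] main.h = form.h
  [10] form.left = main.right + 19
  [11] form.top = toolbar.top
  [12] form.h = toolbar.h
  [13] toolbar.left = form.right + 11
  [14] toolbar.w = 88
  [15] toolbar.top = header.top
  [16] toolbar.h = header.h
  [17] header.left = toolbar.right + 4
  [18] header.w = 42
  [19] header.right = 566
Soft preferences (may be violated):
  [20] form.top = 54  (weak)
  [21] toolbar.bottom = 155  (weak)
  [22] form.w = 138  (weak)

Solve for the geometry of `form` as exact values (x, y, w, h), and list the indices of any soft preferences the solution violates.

form = (x=283, y=29, w=138, h=104)
violated soft preferences: 20, 21

1. form.y = 29  [main.top = form.top]
2. form.h = 104  [main.h = form.h]
3. form.x = 283  [form.left = main.right + 19]
4. form.w = 138  [toolbar.left = form.right + 11]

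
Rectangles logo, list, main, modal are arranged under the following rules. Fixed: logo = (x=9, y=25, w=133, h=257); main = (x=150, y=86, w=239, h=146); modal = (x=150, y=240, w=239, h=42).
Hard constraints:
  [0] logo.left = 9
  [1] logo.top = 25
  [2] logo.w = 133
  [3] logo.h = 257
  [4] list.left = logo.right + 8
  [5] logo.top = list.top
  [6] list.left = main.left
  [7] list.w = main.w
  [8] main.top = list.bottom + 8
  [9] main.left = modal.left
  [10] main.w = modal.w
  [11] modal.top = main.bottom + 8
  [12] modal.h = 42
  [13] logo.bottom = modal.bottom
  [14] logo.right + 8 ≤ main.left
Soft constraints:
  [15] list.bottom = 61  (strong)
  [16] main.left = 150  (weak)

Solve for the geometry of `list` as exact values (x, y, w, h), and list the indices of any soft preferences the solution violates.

1. list.x = 150  [list.left = logo.right + 8]
2. list.y = 25  [logo.top = list.top]
3. list.w = 239  [list.w = main.w]
4. list.h = 53  [main.top = list.bottom + 8]

list = (x=150, y=25, w=239, h=53)
violated soft preferences: 15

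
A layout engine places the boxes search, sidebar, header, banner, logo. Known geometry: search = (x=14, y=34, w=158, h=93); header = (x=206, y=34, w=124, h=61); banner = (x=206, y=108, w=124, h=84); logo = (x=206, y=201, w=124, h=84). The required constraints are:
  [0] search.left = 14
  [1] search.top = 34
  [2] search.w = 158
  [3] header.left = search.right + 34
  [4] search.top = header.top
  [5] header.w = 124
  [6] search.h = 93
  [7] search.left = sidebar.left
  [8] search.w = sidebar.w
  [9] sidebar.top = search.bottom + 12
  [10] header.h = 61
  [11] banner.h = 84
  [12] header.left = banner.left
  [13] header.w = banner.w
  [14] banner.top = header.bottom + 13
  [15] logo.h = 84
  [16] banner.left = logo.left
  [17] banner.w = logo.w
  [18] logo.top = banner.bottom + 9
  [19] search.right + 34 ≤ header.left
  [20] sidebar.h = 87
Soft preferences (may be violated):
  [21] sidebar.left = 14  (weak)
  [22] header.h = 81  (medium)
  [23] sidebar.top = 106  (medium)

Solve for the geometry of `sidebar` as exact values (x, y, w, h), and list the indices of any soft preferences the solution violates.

sidebar = (x=14, y=139, w=158, h=87)
violated soft preferences: 22, 23

1. sidebar.x = 14  [search.left = sidebar.left]
2. sidebar.w = 158  [search.w = sidebar.w]
3. sidebar.y = 139  [sidebar.top = search.bottom + 12]
4. sidebar.h = 87  [sidebar.h = 87]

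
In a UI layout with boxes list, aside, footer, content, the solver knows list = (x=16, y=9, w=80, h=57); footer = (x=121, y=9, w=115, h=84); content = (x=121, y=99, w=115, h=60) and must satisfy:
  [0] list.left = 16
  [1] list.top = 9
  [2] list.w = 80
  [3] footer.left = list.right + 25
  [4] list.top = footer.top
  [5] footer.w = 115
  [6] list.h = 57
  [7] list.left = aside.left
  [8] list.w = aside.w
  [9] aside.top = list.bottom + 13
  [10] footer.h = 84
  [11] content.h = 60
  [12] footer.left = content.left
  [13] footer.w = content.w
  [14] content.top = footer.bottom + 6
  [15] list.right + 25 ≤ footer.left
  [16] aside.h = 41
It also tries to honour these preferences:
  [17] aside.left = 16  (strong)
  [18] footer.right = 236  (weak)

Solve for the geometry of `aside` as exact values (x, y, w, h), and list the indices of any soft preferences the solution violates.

1. aside.x = 16  [list.left = aside.left]
2. aside.w = 80  [list.w = aside.w]
3. aside.y = 79  [aside.top = list.bottom + 13]
4. aside.h = 41  [aside.h = 41]

aside = (x=16, y=79, w=80, h=41)
violated soft preferences: none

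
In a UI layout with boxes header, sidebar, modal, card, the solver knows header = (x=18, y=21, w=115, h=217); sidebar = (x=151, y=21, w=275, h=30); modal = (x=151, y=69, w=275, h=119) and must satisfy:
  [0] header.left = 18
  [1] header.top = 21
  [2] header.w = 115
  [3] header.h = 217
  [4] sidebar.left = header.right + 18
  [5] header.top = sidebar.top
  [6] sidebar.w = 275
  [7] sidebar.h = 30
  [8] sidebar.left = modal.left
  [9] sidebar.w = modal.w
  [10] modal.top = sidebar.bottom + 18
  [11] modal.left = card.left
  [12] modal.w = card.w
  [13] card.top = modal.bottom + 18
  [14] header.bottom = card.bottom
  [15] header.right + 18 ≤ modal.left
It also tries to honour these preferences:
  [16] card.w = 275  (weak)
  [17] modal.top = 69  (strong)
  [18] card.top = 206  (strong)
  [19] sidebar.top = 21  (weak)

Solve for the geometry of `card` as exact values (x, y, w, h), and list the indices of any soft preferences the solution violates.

card = (x=151, y=206, w=275, h=32)
violated soft preferences: none

1. card.x = 151  [modal.left = card.left]
2. card.w = 275  [modal.w = card.w]
3. card.y = 206  [card.top = modal.bottom + 18]
4. card.h = 32  [header.bottom = card.bottom]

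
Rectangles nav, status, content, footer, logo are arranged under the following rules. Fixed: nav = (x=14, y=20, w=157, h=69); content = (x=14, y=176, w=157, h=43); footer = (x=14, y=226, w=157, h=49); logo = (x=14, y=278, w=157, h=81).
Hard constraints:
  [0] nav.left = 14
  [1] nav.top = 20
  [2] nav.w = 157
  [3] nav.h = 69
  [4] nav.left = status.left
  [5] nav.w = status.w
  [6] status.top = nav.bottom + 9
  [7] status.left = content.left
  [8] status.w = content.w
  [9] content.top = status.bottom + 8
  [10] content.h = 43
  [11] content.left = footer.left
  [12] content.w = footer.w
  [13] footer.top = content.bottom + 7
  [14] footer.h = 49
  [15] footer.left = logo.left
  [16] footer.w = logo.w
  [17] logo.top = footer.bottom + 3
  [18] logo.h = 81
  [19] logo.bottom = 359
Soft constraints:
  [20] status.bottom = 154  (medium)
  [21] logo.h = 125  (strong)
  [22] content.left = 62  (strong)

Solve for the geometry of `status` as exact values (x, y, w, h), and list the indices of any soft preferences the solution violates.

1. status.x = 14  [nav.left = status.left]
2. status.w = 157  [nav.w = status.w]
3. status.y = 98  [status.top = nav.bottom + 9]
4. status.h = 70  [content.top = status.bottom + 8]

status = (x=14, y=98, w=157, h=70)
violated soft preferences: 20, 21, 22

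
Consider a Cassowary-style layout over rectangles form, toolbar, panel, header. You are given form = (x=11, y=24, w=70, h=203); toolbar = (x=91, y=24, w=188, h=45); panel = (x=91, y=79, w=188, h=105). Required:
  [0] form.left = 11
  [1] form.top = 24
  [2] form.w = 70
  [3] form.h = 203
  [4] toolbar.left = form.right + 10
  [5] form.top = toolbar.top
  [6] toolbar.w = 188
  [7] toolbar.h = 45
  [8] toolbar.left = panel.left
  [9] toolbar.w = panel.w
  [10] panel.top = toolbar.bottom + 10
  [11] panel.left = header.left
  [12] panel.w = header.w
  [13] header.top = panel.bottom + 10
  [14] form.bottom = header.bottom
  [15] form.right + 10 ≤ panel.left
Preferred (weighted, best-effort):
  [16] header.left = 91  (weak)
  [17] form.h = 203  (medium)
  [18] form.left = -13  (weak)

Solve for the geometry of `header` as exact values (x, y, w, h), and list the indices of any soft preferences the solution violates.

1. header.x = 91  [panel.left = header.left]
2. header.w = 188  [panel.w = header.w]
3. header.y = 194  [header.top = panel.bottom + 10]
4. header.h = 33  [form.bottom = header.bottom]

header = (x=91, y=194, w=188, h=33)
violated soft preferences: 18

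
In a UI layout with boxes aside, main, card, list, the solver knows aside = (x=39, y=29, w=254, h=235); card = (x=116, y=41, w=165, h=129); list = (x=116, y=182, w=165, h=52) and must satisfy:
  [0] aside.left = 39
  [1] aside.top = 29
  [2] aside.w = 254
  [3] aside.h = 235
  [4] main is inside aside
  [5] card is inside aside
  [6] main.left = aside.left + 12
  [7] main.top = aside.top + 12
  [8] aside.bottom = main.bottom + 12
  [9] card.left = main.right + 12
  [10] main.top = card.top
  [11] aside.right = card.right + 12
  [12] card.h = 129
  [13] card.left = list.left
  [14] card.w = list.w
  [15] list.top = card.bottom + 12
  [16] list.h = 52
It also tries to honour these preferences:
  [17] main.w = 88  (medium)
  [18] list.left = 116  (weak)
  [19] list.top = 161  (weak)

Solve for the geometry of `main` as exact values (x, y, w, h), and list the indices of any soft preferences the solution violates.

1. main.x = 51  [main.left = aside.left + 12]
2. main.y = 41  [main.top = aside.top + 12]
3. main.h = 211  [aside.bottom = main.bottom + 12]
4. main.w = 53  [card.left = main.right + 12]

main = (x=51, y=41, w=53, h=211)
violated soft preferences: 17, 19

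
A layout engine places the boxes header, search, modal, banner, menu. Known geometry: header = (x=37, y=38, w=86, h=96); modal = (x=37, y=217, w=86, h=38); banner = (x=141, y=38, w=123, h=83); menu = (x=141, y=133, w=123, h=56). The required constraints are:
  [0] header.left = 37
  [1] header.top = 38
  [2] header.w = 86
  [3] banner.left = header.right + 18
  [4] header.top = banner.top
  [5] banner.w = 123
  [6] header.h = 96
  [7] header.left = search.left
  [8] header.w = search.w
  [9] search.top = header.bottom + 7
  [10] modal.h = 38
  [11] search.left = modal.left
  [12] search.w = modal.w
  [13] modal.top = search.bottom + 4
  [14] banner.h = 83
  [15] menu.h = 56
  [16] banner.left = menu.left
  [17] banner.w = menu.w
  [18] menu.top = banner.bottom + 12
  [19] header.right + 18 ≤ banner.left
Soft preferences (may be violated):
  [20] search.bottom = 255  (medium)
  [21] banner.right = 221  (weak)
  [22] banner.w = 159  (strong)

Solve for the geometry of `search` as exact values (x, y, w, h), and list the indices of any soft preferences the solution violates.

search = (x=37, y=141, w=86, h=72)
violated soft preferences: 20, 21, 22

1. search.x = 37  [header.left = search.left]
2. search.w = 86  [header.w = search.w]
3. search.y = 141  [search.top = header.bottom + 7]
4. search.h = 72  [modal.top = search.bottom + 4]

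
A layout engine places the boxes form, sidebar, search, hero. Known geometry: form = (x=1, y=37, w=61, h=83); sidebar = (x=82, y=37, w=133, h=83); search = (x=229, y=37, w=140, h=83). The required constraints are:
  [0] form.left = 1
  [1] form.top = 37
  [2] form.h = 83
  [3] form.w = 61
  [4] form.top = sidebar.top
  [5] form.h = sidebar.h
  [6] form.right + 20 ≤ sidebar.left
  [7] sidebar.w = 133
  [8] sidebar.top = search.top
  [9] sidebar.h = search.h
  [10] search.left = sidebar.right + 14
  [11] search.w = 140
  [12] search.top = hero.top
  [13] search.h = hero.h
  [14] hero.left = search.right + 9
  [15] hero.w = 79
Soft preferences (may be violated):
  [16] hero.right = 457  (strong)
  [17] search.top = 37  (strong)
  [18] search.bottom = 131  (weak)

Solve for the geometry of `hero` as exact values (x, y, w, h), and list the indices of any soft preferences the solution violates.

1. hero.y = 37  [search.top = hero.top]
2. hero.h = 83  [search.h = hero.h]
3. hero.x = 378  [hero.left = search.right + 9]
4. hero.w = 79  [hero.w = 79]

hero = (x=378, y=37, w=79, h=83)
violated soft preferences: 18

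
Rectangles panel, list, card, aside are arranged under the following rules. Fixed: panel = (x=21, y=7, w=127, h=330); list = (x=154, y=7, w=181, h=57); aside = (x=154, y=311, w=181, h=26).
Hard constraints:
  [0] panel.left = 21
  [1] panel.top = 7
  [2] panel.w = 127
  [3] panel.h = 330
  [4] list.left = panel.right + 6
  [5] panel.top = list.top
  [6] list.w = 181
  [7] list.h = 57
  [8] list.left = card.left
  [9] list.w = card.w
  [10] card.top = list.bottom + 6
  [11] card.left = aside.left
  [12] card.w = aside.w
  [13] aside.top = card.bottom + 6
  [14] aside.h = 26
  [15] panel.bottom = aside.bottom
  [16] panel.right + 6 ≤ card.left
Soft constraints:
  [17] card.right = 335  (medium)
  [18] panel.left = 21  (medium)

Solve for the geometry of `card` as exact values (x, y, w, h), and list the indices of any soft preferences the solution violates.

card = (x=154, y=70, w=181, h=235)
violated soft preferences: none

1. card.x = 154  [list.left = card.left]
2. card.w = 181  [list.w = card.w]
3. card.y = 70  [card.top = list.bottom + 6]
4. card.h = 235  [aside.top = card.bottom + 6]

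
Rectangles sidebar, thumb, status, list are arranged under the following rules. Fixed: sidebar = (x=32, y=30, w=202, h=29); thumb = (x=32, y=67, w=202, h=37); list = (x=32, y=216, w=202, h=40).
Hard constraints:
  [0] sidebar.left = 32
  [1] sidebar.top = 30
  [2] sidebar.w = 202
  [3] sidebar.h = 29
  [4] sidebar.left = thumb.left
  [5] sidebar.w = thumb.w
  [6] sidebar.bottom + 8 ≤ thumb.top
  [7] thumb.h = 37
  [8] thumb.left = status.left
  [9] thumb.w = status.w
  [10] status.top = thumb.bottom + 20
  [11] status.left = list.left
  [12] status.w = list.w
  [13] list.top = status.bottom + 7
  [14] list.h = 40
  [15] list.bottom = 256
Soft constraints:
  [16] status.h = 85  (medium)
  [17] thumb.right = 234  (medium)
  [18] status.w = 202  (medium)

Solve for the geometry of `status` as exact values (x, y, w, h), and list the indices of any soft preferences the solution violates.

status = (x=32, y=124, w=202, h=85)
violated soft preferences: none

1. status.x = 32  [thumb.left = status.left]
2. status.w = 202  [thumb.w = status.w]
3. status.y = 124  [status.top = thumb.bottom + 20]
4. status.h = 85  [list.top = status.bottom + 7]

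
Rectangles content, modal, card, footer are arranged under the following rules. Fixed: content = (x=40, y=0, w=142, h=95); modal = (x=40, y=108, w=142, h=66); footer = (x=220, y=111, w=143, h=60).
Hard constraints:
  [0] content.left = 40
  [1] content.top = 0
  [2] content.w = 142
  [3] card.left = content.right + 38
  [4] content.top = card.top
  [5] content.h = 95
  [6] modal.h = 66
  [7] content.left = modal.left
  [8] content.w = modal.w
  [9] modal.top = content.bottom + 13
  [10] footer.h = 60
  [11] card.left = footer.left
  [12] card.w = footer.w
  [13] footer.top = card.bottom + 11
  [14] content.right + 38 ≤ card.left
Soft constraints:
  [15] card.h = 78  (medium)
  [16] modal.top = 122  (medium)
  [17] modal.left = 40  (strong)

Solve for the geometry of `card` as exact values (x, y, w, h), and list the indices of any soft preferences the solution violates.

1. card.x = 220  [card.left = content.right + 38]
2. card.y = 0  [content.top = card.top]
3. card.w = 143  [card.w = footer.w]
4. card.h = 100  [footer.top = card.bottom + 11]

card = (x=220, y=0, w=143, h=100)
violated soft preferences: 15, 16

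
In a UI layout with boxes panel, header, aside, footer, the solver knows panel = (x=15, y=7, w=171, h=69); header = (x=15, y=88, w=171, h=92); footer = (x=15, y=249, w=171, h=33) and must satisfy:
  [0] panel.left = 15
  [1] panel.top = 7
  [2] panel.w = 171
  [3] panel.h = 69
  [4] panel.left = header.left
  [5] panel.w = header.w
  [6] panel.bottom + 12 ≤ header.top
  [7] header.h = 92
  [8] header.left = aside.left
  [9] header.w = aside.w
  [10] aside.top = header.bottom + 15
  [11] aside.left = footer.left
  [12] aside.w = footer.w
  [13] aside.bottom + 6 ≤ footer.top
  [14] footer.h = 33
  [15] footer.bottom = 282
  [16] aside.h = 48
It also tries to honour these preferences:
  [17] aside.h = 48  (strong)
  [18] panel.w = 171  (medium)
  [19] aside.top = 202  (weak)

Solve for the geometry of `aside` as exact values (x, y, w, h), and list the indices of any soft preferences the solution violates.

aside = (x=15, y=195, w=171, h=48)
violated soft preferences: 19

1. aside.x = 15  [header.left = aside.left]
2. aside.w = 171  [header.w = aside.w]
3. aside.y = 195  [aside.top = header.bottom + 15]
4. aside.h = 48  [aside.h = 48]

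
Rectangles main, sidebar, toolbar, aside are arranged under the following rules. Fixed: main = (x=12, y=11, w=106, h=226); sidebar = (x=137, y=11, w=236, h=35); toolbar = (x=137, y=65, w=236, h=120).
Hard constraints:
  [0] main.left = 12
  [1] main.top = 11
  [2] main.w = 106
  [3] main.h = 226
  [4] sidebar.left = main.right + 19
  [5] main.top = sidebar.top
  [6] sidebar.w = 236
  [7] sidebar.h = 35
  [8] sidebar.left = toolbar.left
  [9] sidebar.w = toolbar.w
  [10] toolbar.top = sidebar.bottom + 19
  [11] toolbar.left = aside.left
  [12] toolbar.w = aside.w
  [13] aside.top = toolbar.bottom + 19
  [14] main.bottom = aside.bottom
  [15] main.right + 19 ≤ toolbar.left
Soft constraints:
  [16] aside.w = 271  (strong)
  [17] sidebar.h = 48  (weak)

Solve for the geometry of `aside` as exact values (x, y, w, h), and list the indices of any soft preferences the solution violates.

1. aside.x = 137  [toolbar.left = aside.left]
2. aside.w = 236  [toolbar.w = aside.w]
3. aside.y = 204  [aside.top = toolbar.bottom + 19]
4. aside.h = 33  [main.bottom = aside.bottom]

aside = (x=137, y=204, w=236, h=33)
violated soft preferences: 16, 17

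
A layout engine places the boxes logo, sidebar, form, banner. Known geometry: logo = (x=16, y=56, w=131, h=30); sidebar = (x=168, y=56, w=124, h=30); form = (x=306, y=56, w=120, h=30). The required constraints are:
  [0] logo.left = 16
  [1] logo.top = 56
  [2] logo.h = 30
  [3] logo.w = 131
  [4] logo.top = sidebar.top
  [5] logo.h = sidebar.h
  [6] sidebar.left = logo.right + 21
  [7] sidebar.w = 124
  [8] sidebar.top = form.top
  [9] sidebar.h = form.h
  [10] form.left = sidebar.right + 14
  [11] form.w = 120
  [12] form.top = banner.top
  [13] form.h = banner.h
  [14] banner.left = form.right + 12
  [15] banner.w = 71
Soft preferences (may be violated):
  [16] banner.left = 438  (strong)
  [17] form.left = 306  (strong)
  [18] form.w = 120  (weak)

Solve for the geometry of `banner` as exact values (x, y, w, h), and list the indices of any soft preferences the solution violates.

banner = (x=438, y=56, w=71, h=30)
violated soft preferences: none

1. banner.y = 56  [form.top = banner.top]
2. banner.h = 30  [form.h = banner.h]
3. banner.x = 438  [banner.left = form.right + 12]
4. banner.w = 71  [banner.w = 71]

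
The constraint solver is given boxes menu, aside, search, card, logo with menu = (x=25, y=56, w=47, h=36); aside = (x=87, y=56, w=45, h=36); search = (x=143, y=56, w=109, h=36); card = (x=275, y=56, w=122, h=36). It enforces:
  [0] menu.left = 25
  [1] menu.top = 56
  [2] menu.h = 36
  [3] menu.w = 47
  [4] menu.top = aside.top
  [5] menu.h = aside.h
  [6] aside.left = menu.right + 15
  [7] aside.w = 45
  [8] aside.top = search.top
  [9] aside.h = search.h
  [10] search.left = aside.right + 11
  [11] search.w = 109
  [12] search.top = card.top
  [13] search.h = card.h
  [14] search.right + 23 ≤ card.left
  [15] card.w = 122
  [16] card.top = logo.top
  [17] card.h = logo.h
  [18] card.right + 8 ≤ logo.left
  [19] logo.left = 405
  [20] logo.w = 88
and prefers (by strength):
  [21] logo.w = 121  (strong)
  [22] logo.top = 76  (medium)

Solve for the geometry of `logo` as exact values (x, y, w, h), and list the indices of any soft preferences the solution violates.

logo = (x=405, y=56, w=88, h=36)
violated soft preferences: 21, 22

1. logo.y = 56  [card.top = logo.top]
2. logo.h = 36  [card.h = logo.h]
3. logo.x = 405  [logo.left = 405]
4. logo.w = 88  [logo.w = 88]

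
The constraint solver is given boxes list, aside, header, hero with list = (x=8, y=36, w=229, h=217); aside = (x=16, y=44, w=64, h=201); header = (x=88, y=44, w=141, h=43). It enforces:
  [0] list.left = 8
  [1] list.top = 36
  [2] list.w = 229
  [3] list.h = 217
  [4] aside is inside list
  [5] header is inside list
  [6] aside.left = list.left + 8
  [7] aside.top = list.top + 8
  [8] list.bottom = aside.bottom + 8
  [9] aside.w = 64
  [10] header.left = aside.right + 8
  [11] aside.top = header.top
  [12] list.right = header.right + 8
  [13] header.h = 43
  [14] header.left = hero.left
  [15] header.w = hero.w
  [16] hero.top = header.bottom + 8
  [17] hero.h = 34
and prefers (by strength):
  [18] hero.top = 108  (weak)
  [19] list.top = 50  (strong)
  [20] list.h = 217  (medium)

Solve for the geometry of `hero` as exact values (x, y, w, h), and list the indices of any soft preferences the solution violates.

hero = (x=88, y=95, w=141, h=34)
violated soft preferences: 18, 19

1. hero.x = 88  [header.left = hero.left]
2. hero.w = 141  [header.w = hero.w]
3. hero.y = 95  [hero.top = header.bottom + 8]
4. hero.h = 34  [hero.h = 34]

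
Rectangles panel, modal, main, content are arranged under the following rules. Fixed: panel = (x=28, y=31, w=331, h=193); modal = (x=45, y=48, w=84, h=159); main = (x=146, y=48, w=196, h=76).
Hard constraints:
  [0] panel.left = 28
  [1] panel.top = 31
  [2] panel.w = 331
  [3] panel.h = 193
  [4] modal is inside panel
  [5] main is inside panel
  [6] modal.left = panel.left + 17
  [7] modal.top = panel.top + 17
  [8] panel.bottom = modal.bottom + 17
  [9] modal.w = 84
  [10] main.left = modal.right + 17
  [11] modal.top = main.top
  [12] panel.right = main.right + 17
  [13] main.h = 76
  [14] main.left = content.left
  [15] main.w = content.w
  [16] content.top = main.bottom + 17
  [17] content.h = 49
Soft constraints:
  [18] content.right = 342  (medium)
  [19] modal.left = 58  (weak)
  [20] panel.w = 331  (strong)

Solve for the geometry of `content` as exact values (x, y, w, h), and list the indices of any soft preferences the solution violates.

1. content.x = 146  [main.left = content.left]
2. content.w = 196  [main.w = content.w]
3. content.y = 141  [content.top = main.bottom + 17]
4. content.h = 49  [content.h = 49]

content = (x=146, y=141, w=196, h=49)
violated soft preferences: 19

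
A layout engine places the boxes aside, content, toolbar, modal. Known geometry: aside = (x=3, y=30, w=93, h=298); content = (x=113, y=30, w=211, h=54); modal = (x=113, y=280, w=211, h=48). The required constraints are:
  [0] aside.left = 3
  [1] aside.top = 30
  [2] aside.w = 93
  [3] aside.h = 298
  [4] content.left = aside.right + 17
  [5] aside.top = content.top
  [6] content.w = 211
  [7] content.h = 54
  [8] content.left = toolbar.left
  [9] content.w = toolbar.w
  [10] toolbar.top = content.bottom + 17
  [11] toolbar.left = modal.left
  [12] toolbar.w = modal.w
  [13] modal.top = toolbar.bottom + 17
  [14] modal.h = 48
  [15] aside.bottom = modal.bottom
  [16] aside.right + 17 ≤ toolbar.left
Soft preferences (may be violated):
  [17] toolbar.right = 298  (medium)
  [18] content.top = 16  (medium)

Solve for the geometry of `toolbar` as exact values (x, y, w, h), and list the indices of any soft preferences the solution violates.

toolbar = (x=113, y=101, w=211, h=162)
violated soft preferences: 17, 18

1. toolbar.x = 113  [content.left = toolbar.left]
2. toolbar.w = 211  [content.w = toolbar.w]
3. toolbar.y = 101  [toolbar.top = content.bottom + 17]
4. toolbar.h = 162  [modal.top = toolbar.bottom + 17]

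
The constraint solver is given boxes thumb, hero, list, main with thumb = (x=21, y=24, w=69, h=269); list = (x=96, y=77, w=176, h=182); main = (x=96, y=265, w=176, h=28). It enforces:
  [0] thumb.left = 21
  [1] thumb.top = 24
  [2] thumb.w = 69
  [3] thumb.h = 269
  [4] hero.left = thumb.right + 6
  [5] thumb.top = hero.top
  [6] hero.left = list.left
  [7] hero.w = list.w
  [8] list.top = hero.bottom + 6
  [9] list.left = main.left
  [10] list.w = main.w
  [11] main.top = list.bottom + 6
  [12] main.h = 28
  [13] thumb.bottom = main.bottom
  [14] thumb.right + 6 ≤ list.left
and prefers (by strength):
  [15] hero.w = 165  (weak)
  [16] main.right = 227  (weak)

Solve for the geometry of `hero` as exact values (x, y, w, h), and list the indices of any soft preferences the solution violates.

hero = (x=96, y=24, w=176, h=47)
violated soft preferences: 15, 16

1. hero.x = 96  [hero.left = thumb.right + 6]
2. hero.y = 24  [thumb.top = hero.top]
3. hero.w = 176  [hero.w = list.w]
4. hero.h = 47  [list.top = hero.bottom + 6]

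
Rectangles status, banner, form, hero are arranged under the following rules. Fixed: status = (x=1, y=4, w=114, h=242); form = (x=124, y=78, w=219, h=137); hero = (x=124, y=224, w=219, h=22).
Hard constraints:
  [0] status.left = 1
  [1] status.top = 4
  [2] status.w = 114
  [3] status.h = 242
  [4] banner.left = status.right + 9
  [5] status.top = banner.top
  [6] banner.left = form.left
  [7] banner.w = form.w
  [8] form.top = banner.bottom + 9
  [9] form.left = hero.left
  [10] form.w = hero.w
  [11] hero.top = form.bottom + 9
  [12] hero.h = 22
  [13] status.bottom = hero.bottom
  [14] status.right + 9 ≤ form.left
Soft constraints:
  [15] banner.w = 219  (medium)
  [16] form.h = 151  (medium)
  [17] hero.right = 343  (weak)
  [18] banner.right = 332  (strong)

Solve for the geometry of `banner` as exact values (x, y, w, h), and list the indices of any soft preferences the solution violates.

1. banner.x = 124  [banner.left = status.right + 9]
2. banner.y = 4  [status.top = banner.top]
3. banner.w = 219  [banner.w = form.w]
4. banner.h = 65  [form.top = banner.bottom + 9]

banner = (x=124, y=4, w=219, h=65)
violated soft preferences: 16, 18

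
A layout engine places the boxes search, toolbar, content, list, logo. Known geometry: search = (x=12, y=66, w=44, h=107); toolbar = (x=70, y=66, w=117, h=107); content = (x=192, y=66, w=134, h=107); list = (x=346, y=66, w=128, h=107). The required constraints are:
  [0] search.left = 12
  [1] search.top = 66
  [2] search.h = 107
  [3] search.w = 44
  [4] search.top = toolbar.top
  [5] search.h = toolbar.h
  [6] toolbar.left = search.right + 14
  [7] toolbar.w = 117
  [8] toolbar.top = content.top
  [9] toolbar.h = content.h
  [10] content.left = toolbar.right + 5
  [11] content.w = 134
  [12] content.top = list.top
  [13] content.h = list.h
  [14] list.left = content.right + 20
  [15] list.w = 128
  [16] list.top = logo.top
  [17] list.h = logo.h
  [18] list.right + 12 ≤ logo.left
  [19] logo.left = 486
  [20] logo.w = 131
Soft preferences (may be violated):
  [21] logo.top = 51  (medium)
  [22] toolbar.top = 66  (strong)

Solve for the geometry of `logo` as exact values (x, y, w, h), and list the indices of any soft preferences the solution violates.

logo = (x=486, y=66, w=131, h=107)
violated soft preferences: 21

1. logo.y = 66  [list.top = logo.top]
2. logo.h = 107  [list.h = logo.h]
3. logo.x = 486  [logo.left = 486]
4. logo.w = 131  [logo.w = 131]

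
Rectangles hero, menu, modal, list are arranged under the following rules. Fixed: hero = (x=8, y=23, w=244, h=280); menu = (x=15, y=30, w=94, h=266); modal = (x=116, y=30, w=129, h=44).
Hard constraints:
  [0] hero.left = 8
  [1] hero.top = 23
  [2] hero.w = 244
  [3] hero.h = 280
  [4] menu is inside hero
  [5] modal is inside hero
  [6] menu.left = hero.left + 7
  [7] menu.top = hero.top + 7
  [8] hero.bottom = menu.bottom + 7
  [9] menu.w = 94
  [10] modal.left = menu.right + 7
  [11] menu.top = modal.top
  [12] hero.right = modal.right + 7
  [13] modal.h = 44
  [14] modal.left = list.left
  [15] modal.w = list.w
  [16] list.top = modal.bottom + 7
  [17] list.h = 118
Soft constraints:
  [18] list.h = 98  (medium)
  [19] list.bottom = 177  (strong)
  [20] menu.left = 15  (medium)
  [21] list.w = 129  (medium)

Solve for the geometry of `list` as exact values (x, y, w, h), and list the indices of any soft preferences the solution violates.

list = (x=116, y=81, w=129, h=118)
violated soft preferences: 18, 19

1. list.x = 116  [modal.left = list.left]
2. list.w = 129  [modal.w = list.w]
3. list.y = 81  [list.top = modal.bottom + 7]
4. list.h = 118  [list.h = 118]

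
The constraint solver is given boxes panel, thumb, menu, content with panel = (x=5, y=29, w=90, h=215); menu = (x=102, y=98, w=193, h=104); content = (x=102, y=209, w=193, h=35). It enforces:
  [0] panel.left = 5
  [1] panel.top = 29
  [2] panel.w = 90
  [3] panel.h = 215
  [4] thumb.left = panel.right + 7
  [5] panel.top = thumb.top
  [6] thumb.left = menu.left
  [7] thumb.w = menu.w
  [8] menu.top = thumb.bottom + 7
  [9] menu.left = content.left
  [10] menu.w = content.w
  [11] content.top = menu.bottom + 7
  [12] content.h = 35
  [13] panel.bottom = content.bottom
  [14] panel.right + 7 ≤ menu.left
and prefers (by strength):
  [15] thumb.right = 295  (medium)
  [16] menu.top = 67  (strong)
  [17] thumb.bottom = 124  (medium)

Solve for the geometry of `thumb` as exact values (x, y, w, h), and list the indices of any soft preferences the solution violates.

1. thumb.x = 102  [thumb.left = panel.right + 7]
2. thumb.y = 29  [panel.top = thumb.top]
3. thumb.w = 193  [thumb.w = menu.w]
4. thumb.h = 62  [menu.top = thumb.bottom + 7]

thumb = (x=102, y=29, w=193, h=62)
violated soft preferences: 16, 17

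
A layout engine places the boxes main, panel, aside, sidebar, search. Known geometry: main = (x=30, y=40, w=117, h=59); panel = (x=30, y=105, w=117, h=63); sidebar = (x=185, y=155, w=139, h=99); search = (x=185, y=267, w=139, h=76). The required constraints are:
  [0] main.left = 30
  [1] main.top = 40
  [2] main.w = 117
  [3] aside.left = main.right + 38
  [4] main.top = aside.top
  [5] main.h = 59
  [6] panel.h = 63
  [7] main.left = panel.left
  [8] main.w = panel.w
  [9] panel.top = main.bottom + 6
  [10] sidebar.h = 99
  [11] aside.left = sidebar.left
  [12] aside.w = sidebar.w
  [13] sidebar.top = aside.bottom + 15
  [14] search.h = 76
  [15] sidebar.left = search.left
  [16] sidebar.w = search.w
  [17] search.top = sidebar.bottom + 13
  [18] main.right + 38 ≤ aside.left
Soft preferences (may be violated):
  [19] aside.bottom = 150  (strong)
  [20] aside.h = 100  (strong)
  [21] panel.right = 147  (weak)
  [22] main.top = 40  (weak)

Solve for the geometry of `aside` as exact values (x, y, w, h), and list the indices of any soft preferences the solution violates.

aside = (x=185, y=40, w=139, h=100)
violated soft preferences: 19

1. aside.x = 185  [aside.left = main.right + 38]
2. aside.y = 40  [main.top = aside.top]
3. aside.w = 139  [aside.w = sidebar.w]
4. aside.h = 100  [sidebar.top = aside.bottom + 15]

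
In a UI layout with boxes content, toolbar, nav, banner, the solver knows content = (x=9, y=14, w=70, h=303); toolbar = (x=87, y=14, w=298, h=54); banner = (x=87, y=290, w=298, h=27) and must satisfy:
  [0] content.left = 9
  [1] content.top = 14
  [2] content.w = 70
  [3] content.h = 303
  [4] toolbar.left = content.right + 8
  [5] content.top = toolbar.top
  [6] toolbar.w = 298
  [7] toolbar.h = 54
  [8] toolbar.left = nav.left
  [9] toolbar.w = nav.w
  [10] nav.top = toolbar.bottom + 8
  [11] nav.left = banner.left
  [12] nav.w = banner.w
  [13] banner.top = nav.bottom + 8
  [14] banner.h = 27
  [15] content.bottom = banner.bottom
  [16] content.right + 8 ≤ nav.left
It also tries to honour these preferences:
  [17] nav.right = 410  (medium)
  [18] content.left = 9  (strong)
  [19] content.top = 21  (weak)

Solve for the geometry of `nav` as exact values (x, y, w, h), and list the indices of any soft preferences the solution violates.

nav = (x=87, y=76, w=298, h=206)
violated soft preferences: 17, 19

1. nav.x = 87  [toolbar.left = nav.left]
2. nav.w = 298  [toolbar.w = nav.w]
3. nav.y = 76  [nav.top = toolbar.bottom + 8]
4. nav.h = 206  [banner.top = nav.bottom + 8]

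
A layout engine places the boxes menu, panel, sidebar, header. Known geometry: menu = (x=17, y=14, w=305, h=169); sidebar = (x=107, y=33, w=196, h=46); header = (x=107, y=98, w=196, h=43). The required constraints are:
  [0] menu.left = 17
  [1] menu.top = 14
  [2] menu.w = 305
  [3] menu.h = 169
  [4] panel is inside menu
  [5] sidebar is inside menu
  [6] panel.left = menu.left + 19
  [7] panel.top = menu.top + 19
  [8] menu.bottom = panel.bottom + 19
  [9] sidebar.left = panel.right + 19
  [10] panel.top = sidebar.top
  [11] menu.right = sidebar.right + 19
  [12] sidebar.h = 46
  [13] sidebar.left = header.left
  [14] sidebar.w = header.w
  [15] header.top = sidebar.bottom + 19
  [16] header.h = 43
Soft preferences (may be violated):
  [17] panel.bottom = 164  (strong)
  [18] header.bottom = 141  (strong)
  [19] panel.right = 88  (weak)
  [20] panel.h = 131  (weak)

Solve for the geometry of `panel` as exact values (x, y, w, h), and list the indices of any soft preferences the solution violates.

1. panel.x = 36  [panel.left = menu.left + 19]
2. panel.y = 33  [panel.top = menu.top + 19]
3. panel.h = 131  [menu.bottom = panel.bottom + 19]
4. panel.w = 52  [sidebar.left = panel.right + 19]

panel = (x=36, y=33, w=52, h=131)
violated soft preferences: none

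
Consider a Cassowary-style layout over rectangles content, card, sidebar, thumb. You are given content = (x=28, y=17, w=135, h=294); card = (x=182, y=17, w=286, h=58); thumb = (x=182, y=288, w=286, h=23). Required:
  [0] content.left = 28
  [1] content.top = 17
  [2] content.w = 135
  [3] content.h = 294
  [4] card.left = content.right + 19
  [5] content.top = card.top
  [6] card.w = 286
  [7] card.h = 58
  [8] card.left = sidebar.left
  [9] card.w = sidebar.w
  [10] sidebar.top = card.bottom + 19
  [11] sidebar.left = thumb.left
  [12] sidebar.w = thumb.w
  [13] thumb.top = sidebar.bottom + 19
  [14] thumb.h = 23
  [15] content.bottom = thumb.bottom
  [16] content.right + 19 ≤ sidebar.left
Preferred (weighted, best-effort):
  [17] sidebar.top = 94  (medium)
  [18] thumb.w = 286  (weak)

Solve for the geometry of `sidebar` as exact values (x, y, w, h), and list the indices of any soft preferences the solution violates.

sidebar = (x=182, y=94, w=286, h=175)
violated soft preferences: none

1. sidebar.x = 182  [card.left = sidebar.left]
2. sidebar.w = 286  [card.w = sidebar.w]
3. sidebar.y = 94  [sidebar.top = card.bottom + 19]
4. sidebar.h = 175  [thumb.top = sidebar.bottom + 19]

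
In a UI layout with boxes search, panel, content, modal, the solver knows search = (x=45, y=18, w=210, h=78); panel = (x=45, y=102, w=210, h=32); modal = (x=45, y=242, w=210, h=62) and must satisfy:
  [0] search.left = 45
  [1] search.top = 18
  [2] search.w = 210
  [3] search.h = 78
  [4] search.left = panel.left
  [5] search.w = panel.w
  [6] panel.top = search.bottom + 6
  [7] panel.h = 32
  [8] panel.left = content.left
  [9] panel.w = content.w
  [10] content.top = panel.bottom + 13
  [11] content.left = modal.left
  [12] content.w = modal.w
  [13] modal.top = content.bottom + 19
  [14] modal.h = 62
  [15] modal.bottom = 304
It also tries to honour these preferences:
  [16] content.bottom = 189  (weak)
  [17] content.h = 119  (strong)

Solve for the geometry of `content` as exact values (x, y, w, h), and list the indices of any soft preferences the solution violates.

1. content.x = 45  [panel.left = content.left]
2. content.w = 210  [panel.w = content.w]
3. content.y = 147  [content.top = panel.bottom + 13]
4. content.h = 76  [modal.top = content.bottom + 19]

content = (x=45, y=147, w=210, h=76)
violated soft preferences: 16, 17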